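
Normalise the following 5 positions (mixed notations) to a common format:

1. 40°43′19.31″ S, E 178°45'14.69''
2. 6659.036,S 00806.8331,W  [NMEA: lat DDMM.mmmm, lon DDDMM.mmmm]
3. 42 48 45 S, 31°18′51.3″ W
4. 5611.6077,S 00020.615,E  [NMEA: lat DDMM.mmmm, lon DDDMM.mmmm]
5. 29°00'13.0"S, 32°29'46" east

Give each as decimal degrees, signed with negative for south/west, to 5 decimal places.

Point 1:
  Latitude: 40° + 43/60 + 19.31/3600 = 40 + 0.716667 + 0.005364 = 40.722031
  S → negative
  Longitude: 178 + 45/60 + 14.69/3600 = 178.754081
  E → positive
Point 2:
  Lat: split at 2 digits → 66° and 59.036′; 66 + 59.036/60 = 66.983933
  S ⇒ negate
  Longitude: split at 3 digits → 008° and 6.8331′; 8 + 6.8331/60 = 8.113885
  W → negative
Point 3:
  φ: 42° + 48/60 + 45/3600 = 42 + 0.800000 + 0.012500 = 42.812500
  S ⇒ negate
  Longitude: 31° + 18/60 + 51.3/3600 = 31 + 0.300000 + 0.014250 = 31.314250
  W ⇒ negate
Point 4:
  φ: split at 2 digits → 56° and 11.6077′; 56 + 11.6077/60 = 56.193462
  hemisphere S, so the sign is −
  Lon: split at 3 digits → 000° and 20.615′; 0 + 20.615/60 = 0.343583
  E → positive
Point 5:
  Lat: 29 + 0/60 + 13/3600 = 29.003611
  S → negative
  Longitude: 32° + 29/60 + 46/3600 = 32 + 0.483333 + 0.012778 = 32.496111
  E → positive

1. -40.72203, 178.75408
2. -66.98393, -8.11389
3. -42.81250, -31.31425
4. -56.19346, 0.34358
5. -29.00361, 32.49611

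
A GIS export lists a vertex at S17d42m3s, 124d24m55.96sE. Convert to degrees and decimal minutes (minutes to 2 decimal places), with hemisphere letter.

Latitude: seconds/60 = 0.05000; minutes = 42 + 0.05000 = 42.0500
Longitude: seconds/60 = 0.93267; minutes = 24 + 0.93267 = 24.9327

17° 42.05′ S, 124° 24.93′ E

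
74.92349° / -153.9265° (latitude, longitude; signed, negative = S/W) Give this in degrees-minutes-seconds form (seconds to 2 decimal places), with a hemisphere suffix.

74°55′24.56″ N, 153°55′35.40″ W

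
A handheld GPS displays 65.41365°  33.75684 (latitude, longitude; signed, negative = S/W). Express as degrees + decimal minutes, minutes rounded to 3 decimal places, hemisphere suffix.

Latitude: fractional part 0.413650 → 24.81900 minutes
λ: 33° + 0.756840 × 60 = 33° 45.41040′

65° 24.819′ N, 33° 45.410′ E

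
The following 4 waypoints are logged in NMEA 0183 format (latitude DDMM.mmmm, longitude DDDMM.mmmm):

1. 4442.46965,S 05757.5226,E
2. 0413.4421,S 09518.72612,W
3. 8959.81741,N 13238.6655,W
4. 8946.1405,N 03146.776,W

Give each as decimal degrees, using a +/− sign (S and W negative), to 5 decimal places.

Point 1:
  Latitude: split at 2 digits → 44° and 42.46965′; 44 + 42.46965/60 = 44.707828
  S ⇒ negate
  Lon: split at 3 digits → 057° and 57.5226′; 57 + 57.5226/60 = 57.958710
  E → positive
Point 2:
  Lat: degrees = first 2 digits = 4, minutes = 13.4421; 4 + 13.4421/60 = 4.224035
  S → negative
  Longitude: degrees = first 3 digits = 95, minutes = 18.72612; 95 + 18.72612/60 = 95.312102
  W ⇒ negate
Point 3:
  Lat: split at 2 digits → 89° and 59.81741′; 89 + 59.81741/60 = 89.996957
  N ⇒ keep positive
  Lon: split at 3 digits → 132° and 38.6655′; 132 + 38.6655/60 = 132.644425
  hemisphere W, so the sign is −
Point 4:
  Latitude: split at 2 digits → 89° and 46.1405′; 89 + 46.1405/60 = 89.769008
  N → positive
  Lon: degrees = first 3 digits = 31, minutes = 46.776; 31 + 46.776/60 = 31.779600
  hemisphere W, so the sign is −

1. -44.70783, 57.95871
2. -4.22404, -95.31210
3. 89.99696, -132.64443
4. 89.76901, -31.77960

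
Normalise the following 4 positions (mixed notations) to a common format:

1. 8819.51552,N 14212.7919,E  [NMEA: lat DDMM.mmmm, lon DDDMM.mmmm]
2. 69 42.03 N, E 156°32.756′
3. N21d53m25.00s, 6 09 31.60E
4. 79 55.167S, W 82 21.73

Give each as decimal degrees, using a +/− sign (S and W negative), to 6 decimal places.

1. 88.325259, 142.213198
2. 69.700500, 156.545933
3. 21.890278, 6.158778
4. -79.919450, -82.362167

Point 1:
  Lat: split at 2 digits → 88° and 19.51552′; 88 + 19.51552/60 = 88.3252587
  N ⇒ keep positive
  Longitude: split at 3 digits → 142° and 12.7919′; 142 + 12.7919/60 = 142.2131983
  E ⇒ keep positive
Point 2:
  Lat: 69 + 42.03/60 = 69.7005000
  N → positive
  λ: 156 + 32.756/60 = 156.5459333
  E ⇒ keep positive
Point 3:
  Latitude: 21° + 53/60 + 25/3600 = 21 + 0.883333 + 0.006944 = 21.8902778
  N ⇒ keep positive
  λ: 9′ + 31.6″ = 9.52667′; 6 + 9.52667/60 = 6.1587778
  E → positive
Point 4:
  Lat: 79 + 55.167/60 = 79.9194500
  hemisphere S, so the sign is −
  Longitude: 82 + 21.73/60 = 82.3621667
  W ⇒ negate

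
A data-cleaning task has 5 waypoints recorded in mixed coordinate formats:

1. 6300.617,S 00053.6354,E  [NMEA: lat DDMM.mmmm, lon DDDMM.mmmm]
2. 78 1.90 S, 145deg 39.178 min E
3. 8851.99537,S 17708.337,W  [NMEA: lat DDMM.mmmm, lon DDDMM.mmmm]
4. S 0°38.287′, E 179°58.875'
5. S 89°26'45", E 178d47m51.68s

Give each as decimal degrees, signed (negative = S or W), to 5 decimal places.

Point 1:
  Lat: split at 2 digits → 63° and 0.617′; 63 + 0.617/60 = 63.010283
  S ⇒ negate
  λ: degrees = first 3 digits = 0, minutes = 53.6354; 0 + 53.6354/60 = 0.893923
  E → positive
Point 2:
  φ: 78 + 1.9/60 = 78.031667
  hemisphere S, so the sign is −
  λ: 39.178′ = 0.652967°; total 145.652967
  E → positive
Point 3:
  φ: split at 2 digits → 88° and 51.99537′; 88 + 51.99537/60 = 88.866590
  S ⇒ negate
  Longitude: split at 3 digits → 177° and 8.337′; 177 + 8.337/60 = 177.138950
  W ⇒ negate
Point 4:
  φ: 38.287′ = 0.638117°; total 0.638117
  S → negative
  Lon: 179 + 58.875/60 = 179.981250
  E ⇒ keep positive
Point 5:
  Latitude: 89° + 26/60 + 45/3600 = 89 + 0.433333 + 0.012500 = 89.445833
  hemisphere S, so the sign is −
  Longitude: 47′ + 51.68″ = 47.86133′; 178 + 47.86133/60 = 178.797689
  E ⇒ keep positive

1. -63.01028, 0.89392
2. -78.03167, 145.65297
3. -88.86659, -177.13895
4. -0.63812, 179.98125
5. -89.44583, 178.79769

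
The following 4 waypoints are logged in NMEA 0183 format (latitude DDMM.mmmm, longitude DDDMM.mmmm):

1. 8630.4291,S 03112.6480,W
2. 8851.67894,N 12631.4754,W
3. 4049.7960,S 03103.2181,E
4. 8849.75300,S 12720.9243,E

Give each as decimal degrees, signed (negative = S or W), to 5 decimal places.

1. -86.50715, -31.21080
2. 88.86132, -126.52459
3. -40.82993, 31.05364
4. -88.82922, 127.34874

Point 1:
  φ: split at 2 digits → 86° and 30.4291′; 86 + 30.4291/60 = 86.507152
  S ⇒ negate
  Lon: split at 3 digits → 031° and 12.648′; 31 + 12.648/60 = 31.210800
  hemisphere W, so the sign is −
Point 2:
  Lat: degrees = first 2 digits = 88, minutes = 51.67894; 88 + 51.67894/60 = 88.861316
  N → positive
  Longitude: degrees = first 3 digits = 126, minutes = 31.4754; 126 + 31.4754/60 = 126.524590
  W → negative
Point 3:
  φ: degrees = first 2 digits = 40, minutes = 49.796; 40 + 49.796/60 = 40.829933
  S → negative
  λ: degrees = first 3 digits = 31, minutes = 3.2181; 31 + 3.2181/60 = 31.053635
  E → positive
Point 4:
  φ: split at 2 digits → 88° and 49.753′; 88 + 49.753/60 = 88.829217
  hemisphere S, so the sign is −
  Lon: degrees = first 3 digits = 127, minutes = 20.9243; 127 + 20.9243/60 = 127.348738
  E ⇒ keep positive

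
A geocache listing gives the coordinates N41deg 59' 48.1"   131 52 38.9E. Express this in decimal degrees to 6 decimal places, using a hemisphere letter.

41.996694° N, 131.877472° E

φ: 41 + 59/60 + 48.1/3600 = 41.9966944
λ: 52′ + 38.9″ = 52.64833′; 131 + 52.64833/60 = 131.8774722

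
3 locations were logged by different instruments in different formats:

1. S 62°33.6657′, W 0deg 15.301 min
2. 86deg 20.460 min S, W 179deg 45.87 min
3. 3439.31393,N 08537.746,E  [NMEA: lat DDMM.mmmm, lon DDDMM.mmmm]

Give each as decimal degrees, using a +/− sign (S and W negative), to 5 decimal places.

1. -62.56110, -0.25502
2. -86.34100, -179.76450
3. 34.65523, 85.62910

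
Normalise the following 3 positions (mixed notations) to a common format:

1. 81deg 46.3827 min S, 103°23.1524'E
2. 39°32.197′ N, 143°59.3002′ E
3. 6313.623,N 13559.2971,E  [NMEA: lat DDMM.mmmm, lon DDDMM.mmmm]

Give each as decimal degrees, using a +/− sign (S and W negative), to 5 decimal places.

1. -81.77305, 103.38587
2. 39.53662, 143.98834
3. 63.22705, 135.98829

Point 1:
  Latitude: 46.3827′ = 0.773045°; total 81.773045
  S → negative
  Lon: 103 + 23.1524/60 = 103.385873
  E → positive
Point 2:
  Latitude: 32.197′ = 0.536617°; total 39.536617
  N → positive
  λ: 143 + 59.3002/60 = 143.988337
  E ⇒ keep positive
Point 3:
  φ: split at 2 digits → 63° and 13.623′; 63 + 13.623/60 = 63.227050
  N ⇒ keep positive
  Longitude: degrees = first 3 digits = 135, minutes = 59.2971; 135 + 59.2971/60 = 135.988285
  E ⇒ keep positive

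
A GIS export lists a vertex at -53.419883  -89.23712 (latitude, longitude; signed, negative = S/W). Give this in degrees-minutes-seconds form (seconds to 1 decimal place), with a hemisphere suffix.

Latitude is negative → S; |value| = 53.419883
Lat: 0.419883 × 60 = 25.19298′ → 25′, remainder × 60 = 11.579″
Longitude is negative → W; |value| = 89.237120
Lon: whole degrees 89; 14.22720′ → 14′ and 13.632″

53°25′11.6″ S, 89°14′13.6″ W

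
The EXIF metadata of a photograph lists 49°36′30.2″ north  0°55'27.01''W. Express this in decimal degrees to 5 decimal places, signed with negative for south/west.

Latitude: 49° + 36/60 + 30.2/3600 = 49 + 0.600000 + 0.008389 = 49.608389
N ⇒ keep positive
Longitude: 55′ + 27.01″ = 55.45017′; 0 + 55.45017/60 = 0.924169
hemisphere W, so the sign is −

49.60839, -0.92417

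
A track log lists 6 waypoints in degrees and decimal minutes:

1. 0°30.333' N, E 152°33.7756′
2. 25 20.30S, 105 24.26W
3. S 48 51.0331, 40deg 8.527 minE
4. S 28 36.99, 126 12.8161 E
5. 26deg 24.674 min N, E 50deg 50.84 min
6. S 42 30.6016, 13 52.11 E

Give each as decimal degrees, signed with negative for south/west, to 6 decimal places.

Point 1:
  Lat: 0 + 30.333/60 = 0.5055500
  N → positive
  λ: 152 + 33.7756/60 = 152.5629267
  E ⇒ keep positive
Point 2:
  φ: 20.3′ = 0.338333°; total 25.3383333
  S → negative
  λ: 24.26′ = 0.404333°; total 105.4043333
  hemisphere W, so the sign is −
Point 3:
  Lat: 48 + 51.0331/60 = 48.8505517
  S ⇒ negate
  Lon: 8.527′ = 0.142117°; total 40.1421167
  E ⇒ keep positive
Point 4:
  Latitude: 36.99′ = 0.616500°; total 28.6165000
  S ⇒ negate
  λ: 12.8161′ = 0.213602°; total 126.2136017
  E → positive
Point 5:
  Latitude: 24.674′ = 0.411233°; total 26.4112333
  N ⇒ keep positive
  Longitude: 50 + 50.84/60 = 50.8473333
  E ⇒ keep positive
Point 6:
  Lat: 42 + 30.6016/60 = 42.5100267
  hemisphere S, so the sign is −
  λ: 13 + 52.11/60 = 13.8685000
  E → positive

1. 0.505550, 152.562927
2. -25.338333, -105.404333
3. -48.850552, 40.142117
4. -28.616500, 126.213602
5. 26.411233, 50.847333
6. -42.510027, 13.868500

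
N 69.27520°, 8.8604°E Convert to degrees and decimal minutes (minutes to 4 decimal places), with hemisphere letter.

φ: fractional part 0.275200 → 16.512000 minutes
Lon: 8° + 0.860400 × 60 = 8° 51.624000′

69° 16.5120′ N, 8° 51.6240′ E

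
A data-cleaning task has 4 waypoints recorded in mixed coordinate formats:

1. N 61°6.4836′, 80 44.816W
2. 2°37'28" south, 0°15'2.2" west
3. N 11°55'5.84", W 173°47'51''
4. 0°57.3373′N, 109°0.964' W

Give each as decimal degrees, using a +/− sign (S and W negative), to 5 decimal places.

Point 1:
  Lat: 61 + 6.4836/60 = 61.108060
  N → positive
  λ: 80 + 44.816/60 = 80.746933
  W ⇒ negate
Point 2:
  Lat: 2 + 37/60 + 28/3600 = 2.624444
  S ⇒ negate
  λ: 0 + 15/60 + 2.2/3600 = 0.250611
  hemisphere W, so the sign is −
Point 3:
  Lat: 11° + 55/60 + 5.84/3600 = 11 + 0.916667 + 0.001622 = 11.918289
  N ⇒ keep positive
  λ: 47′ + 51″ = 47.85000′; 173 + 47.85000/60 = 173.797500
  W ⇒ negate
Point 4:
  Lat: 0 + 57.3373/60 = 0.955622
  N ⇒ keep positive
  Lon: 0.964′ = 0.016067°; total 109.016067
  hemisphere W, so the sign is −

1. 61.10806, -80.74693
2. -2.62444, -0.25061
3. 11.91829, -173.79750
4. 0.95562, -109.01607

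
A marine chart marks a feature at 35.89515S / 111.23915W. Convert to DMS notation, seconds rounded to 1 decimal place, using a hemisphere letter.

35°53′42.5″ S, 111°14′20.9″ W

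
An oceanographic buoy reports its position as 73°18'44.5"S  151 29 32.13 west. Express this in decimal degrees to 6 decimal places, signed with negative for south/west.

φ: 73 + 18/60 + 44.5/3600 = 73.3123611
S ⇒ negate
λ: 151° + 29/60 + 32.13/3600 = 151 + 0.483333 + 0.008925 = 151.4922583
W → negative

-73.312361, -151.492258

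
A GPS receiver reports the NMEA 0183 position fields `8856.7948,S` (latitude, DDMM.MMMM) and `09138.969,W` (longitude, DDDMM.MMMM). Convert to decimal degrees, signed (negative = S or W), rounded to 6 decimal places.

-88.946580, -91.649483

φ: degrees = first 2 digits = 88, minutes = 56.7948; 88 + 56.7948/60 = 88.9465800
hemisphere S, so the sign is −
λ: degrees = first 3 digits = 91, minutes = 38.969; 91 + 38.969/60 = 91.6494833
W ⇒ negate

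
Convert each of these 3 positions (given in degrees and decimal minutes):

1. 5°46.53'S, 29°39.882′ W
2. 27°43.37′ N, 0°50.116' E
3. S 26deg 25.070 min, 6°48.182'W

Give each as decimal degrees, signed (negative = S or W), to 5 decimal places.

1. -5.77550, -29.66470
2. 27.72283, 0.83527
3. -26.41783, -6.80303

Point 1:
  φ: 46.53′ = 0.775500°; total 5.775500
  hemisphere S, so the sign is −
  Longitude: 39.882′ = 0.664700°; total 29.664700
  W → negative
Point 2:
  Lat: 43.37′ = 0.722833°; total 27.722833
  N ⇒ keep positive
  Longitude: 50.116′ = 0.835267°; total 0.835267
  E → positive
Point 3:
  Lat: 25.07′ = 0.417833°; total 26.417833
  S ⇒ negate
  Longitude: 6 + 48.182/60 = 6.803033
  W ⇒ negate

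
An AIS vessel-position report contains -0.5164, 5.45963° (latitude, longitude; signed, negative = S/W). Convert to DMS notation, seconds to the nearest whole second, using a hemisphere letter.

0°30′59″ S, 5°27′35″ E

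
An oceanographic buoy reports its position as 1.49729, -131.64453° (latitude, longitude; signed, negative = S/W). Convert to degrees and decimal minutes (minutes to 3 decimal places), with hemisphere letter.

φ: fractional part 0.497290 → 29.83740 minutes
Longitude is negative → W; |value| = 131.644530
λ: 131° + 0.644530 × 60 = 131° 38.67180′

1° 29.837′ N, 131° 38.672′ W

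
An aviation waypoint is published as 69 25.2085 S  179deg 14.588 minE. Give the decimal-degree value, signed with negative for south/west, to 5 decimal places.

-69.42014, 179.24313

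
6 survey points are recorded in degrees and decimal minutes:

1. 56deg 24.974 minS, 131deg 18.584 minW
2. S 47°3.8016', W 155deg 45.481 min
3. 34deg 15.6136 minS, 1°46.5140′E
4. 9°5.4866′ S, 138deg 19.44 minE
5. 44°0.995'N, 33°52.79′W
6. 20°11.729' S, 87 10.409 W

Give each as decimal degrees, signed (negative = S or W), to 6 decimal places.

Point 1:
  Lat: 56 + 24.974/60 = 56.4162333
  S → negative
  Lon: 131 + 18.584/60 = 131.3097333
  W ⇒ negate
Point 2:
  Lat: 47 + 3.8016/60 = 47.0633600
  S → negative
  Lon: 155 + 45.481/60 = 155.7580167
  hemisphere W, so the sign is −
Point 3:
  Lat: 15.6136′ = 0.260227°; total 34.2602267
  hemisphere S, so the sign is −
  Longitude: 1 + 46.514/60 = 1.7752333
  E → positive
Point 4:
  Lat: 9 + 5.4866/60 = 9.0914433
  S ⇒ negate
  Longitude: 19.44′ = 0.324000°; total 138.3240000
  E → positive
Point 5:
  φ: 0.995′ = 0.016583°; total 44.0165833
  N ⇒ keep positive
  λ: 33 + 52.79/60 = 33.8798333
  W → negative
Point 6:
  Latitude: 11.729′ = 0.195483°; total 20.1954833
  S → negative
  Longitude: 10.409′ = 0.173483°; total 87.1734833
  hemisphere W, so the sign is −

1. -56.416233, -131.309733
2. -47.063360, -155.758017
3. -34.260227, 1.775233
4. -9.091443, 138.324000
5. 44.016583, -33.879833
6. -20.195483, -87.173483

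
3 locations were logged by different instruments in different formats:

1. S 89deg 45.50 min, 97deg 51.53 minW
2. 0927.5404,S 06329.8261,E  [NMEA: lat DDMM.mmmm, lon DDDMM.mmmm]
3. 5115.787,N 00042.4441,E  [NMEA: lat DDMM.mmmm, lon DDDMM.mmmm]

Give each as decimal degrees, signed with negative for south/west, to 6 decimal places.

Point 1:
  Lat: 45.5′ = 0.758333°; total 89.7583333
  S → negative
  λ: 97 + 51.53/60 = 97.8588333
  hemisphere W, so the sign is −
Point 2:
  Latitude: split at 2 digits → 09° and 27.5404′; 9 + 27.5404/60 = 9.4590067
  S → negative
  Longitude: degrees = first 3 digits = 63, minutes = 29.8261; 63 + 29.8261/60 = 63.4971017
  E ⇒ keep positive
Point 3:
  Lat: split at 2 digits → 51° and 15.787′; 51 + 15.787/60 = 51.2631167
  N ⇒ keep positive
  Longitude: degrees = first 3 digits = 0, minutes = 42.4441; 0 + 42.4441/60 = 0.7074017
  E → positive

1. -89.758333, -97.858833
2. -9.459007, 63.497102
3. 51.263117, 0.707402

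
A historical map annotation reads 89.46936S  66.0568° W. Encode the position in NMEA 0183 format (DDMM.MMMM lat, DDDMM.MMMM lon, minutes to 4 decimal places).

8928.1616,S / 06603.4080,W

Latitude: 89° + 0.469360 × 60 = 89° 28.161600′
Lon: minutes = (66.056800 − 66) × 60 = 3.408000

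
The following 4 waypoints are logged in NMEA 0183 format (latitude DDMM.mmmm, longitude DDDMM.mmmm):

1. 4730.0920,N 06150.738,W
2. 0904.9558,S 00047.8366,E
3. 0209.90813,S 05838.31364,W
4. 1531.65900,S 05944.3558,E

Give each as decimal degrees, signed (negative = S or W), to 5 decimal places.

1. 47.50153, -61.84563
2. -9.08260, 0.79728
3. -2.16514, -58.63856
4. -15.52765, 59.73926

Point 1:
  Lat: degrees = first 2 digits = 47, minutes = 30.092; 47 + 30.092/60 = 47.501533
  N ⇒ keep positive
  Lon: split at 3 digits → 061° and 50.738′; 61 + 50.738/60 = 61.845633
  hemisphere W, so the sign is −
Point 2:
  Lat: split at 2 digits → 09° and 4.9558′; 9 + 4.9558/60 = 9.082597
  hemisphere S, so the sign is −
  Lon: degrees = first 3 digits = 0, minutes = 47.8366; 0 + 47.8366/60 = 0.797277
  E → positive
Point 3:
  Latitude: degrees = first 2 digits = 2, minutes = 9.90813; 2 + 9.90813/60 = 2.165136
  hemisphere S, so the sign is −
  λ: split at 3 digits → 058° and 38.31364′; 58 + 38.31364/60 = 58.638561
  hemisphere W, so the sign is −
Point 4:
  Lat: degrees = first 2 digits = 15, minutes = 31.659; 15 + 31.659/60 = 15.527650
  hemisphere S, so the sign is −
  Lon: degrees = first 3 digits = 59, minutes = 44.3558; 59 + 44.3558/60 = 59.739263
  E → positive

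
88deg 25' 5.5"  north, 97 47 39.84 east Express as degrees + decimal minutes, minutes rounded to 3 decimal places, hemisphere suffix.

88° 25.092′ N, 97° 47.664′ E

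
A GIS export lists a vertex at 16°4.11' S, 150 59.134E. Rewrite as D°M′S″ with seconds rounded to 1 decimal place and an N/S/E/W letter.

Lat: 4.11000′ → 4′ and 0.11000 × 60 = 6.600″
Lon: fractional minutes 0.13400 × 60 = 8.040″

16°04′6.6″ S, 150°59′8.0″ E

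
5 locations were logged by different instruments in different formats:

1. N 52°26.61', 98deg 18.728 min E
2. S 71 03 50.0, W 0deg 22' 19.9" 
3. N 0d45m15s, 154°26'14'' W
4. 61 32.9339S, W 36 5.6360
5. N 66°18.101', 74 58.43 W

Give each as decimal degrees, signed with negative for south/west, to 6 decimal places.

1. 52.443500, 98.312133
2. -71.063889, -0.372194
3. 0.754167, -154.437222
4. -61.548898, -36.093933
5. 66.301683, -74.973833

Point 1:
  Latitude: 26.61′ = 0.443500°; total 52.4435000
  N → positive
  Lon: 18.728′ = 0.312133°; total 98.3121333
  E ⇒ keep positive
Point 2:
  Latitude: 3′ + 50″ = 3.83333′; 71 + 3.83333/60 = 71.0638889
  S → negative
  λ: 0° + 22/60 + 19.9/3600 = 0 + 0.366667 + 0.005528 = 0.3721944
  W ⇒ negate
Point 3:
  φ: 0° + 45/60 + 15/3600 = 0 + 0.750000 + 0.004167 = 0.7541667
  N ⇒ keep positive
  Longitude: 26′ + 14″ = 26.23333′; 154 + 26.23333/60 = 154.4372222
  W → negative
Point 4:
  Lat: 32.9339′ = 0.548898°; total 61.5488983
  S ⇒ negate
  Longitude: 5.636′ = 0.093933°; total 36.0939333
  hemisphere W, so the sign is −
Point 5:
  Lat: 18.101′ = 0.301683°; total 66.3016833
  N → positive
  Lon: 74 + 58.43/60 = 74.9738333
  hemisphere W, so the sign is −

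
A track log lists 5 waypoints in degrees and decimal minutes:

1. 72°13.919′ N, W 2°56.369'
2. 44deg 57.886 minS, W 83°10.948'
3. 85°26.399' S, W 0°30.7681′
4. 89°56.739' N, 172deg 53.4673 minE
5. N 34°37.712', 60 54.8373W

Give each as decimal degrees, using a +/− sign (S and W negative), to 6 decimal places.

1. 72.231983, -2.939483
2. -44.964767, -83.182467
3. -85.439983, -0.512802
4. 89.945650, 172.891122
5. 34.628533, -60.913955

Point 1:
  Latitude: 13.919′ = 0.231983°; total 72.2319833
  N ⇒ keep positive
  Lon: 56.369′ = 0.939483°; total 2.9394833
  W → negative
Point 2:
  Lat: 57.886′ = 0.964767°; total 44.9647667
  S ⇒ negate
  λ: 83 + 10.948/60 = 83.1824667
  W ⇒ negate
Point 3:
  Latitude: 26.399′ = 0.439983°; total 85.4399833
  S ⇒ negate
  Longitude: 30.7681′ = 0.512802°; total 0.5128017
  W → negative
Point 4:
  Latitude: 89 + 56.739/60 = 89.9456500
  N → positive
  Lon: 53.4673′ = 0.891122°; total 172.8911217
  E ⇒ keep positive
Point 5:
  Latitude: 34 + 37.712/60 = 34.6285333
  N ⇒ keep positive
  Lon: 60 + 54.8373/60 = 60.9139550
  W ⇒ negate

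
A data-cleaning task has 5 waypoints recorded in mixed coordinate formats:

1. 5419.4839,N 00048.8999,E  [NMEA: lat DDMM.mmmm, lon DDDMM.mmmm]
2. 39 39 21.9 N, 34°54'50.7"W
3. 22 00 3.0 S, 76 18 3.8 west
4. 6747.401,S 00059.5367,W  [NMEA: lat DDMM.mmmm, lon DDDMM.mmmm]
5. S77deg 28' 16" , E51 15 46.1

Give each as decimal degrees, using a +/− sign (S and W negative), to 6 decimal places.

1. 54.324732, 0.814998
2. 39.656083, -34.914083
3. -22.000833, -76.301056
4. -67.790017, -0.992278
5. -77.471111, 51.262806

Point 1:
  Latitude: degrees = first 2 digits = 54, minutes = 19.4839; 54 + 19.4839/60 = 54.3247317
  N → positive
  λ: split at 3 digits → 000° and 48.8999′; 0 + 48.8999/60 = 0.8149983
  E → positive
Point 2:
  Lat: 39 + 39/60 + 21.9/3600 = 39.6560833
  N ⇒ keep positive
  λ: 34° + 54/60 + 50.7/3600 = 34 + 0.900000 + 0.014083 = 34.9140833
  W → negative
Point 3:
  φ: 22 + 0/60 + 3/3600 = 22.0008333
  S ⇒ negate
  Lon: 18′ + 3.8″ = 18.06333′; 76 + 18.06333/60 = 76.3010556
  W ⇒ negate
Point 4:
  Latitude: degrees = first 2 digits = 67, minutes = 47.401; 67 + 47.401/60 = 67.7900167
  S ⇒ negate
  Lon: split at 3 digits → 000° and 59.5367′; 0 + 59.5367/60 = 0.9922783
  W ⇒ negate
Point 5:
  Lat: 77° + 28/60 + 16/3600 = 77 + 0.466667 + 0.004444 = 77.4711111
  S ⇒ negate
  λ: 51° + 15/60 + 46.1/3600 = 51 + 0.250000 + 0.012806 = 51.2628056
  E ⇒ keep positive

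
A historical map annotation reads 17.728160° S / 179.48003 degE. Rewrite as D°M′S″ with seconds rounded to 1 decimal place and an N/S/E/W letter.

17°43′41.4″ S, 179°28′48.1″ E

Latitude: 0.728160 × 60 = 43.68960′ → 43′, remainder × 60 = 41.376″
Lon: 0.480030° → 28.80180′; 0.80180 × 60 = 48.108″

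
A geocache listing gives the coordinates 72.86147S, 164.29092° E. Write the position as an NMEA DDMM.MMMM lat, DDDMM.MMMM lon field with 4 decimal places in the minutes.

7251.6882,S / 16417.4552,E

φ: minutes = (72.861470 − 72) × 60 = 51.688200
λ: 164° + 0.290920 × 60 = 164° 17.455200′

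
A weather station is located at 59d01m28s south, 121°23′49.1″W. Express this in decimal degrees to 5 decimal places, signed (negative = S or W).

Lat: 1′ + 28″ = 1.46667′; 59 + 1.46667/60 = 59.024444
S → negative
Longitude: 121 + 23/60 + 49.1/3600 = 121.396972
W ⇒ negate

-59.02444, -121.39697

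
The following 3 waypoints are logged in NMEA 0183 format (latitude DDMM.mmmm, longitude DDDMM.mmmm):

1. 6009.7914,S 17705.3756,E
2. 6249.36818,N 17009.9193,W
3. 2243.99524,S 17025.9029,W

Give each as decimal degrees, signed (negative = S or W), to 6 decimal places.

Point 1:
  Lat: degrees = first 2 digits = 60, minutes = 9.7914; 60 + 9.7914/60 = 60.1631900
  hemisphere S, so the sign is −
  Longitude: split at 3 digits → 177° and 5.3756′; 177 + 5.3756/60 = 177.0895933
  E → positive
Point 2:
  φ: degrees = first 2 digits = 62, minutes = 49.36818; 62 + 49.36818/60 = 62.8228030
  N ⇒ keep positive
  Lon: degrees = first 3 digits = 170, minutes = 9.9193; 170 + 9.9193/60 = 170.1653217
  W → negative
Point 3:
  Latitude: degrees = first 2 digits = 22, minutes = 43.99524; 22 + 43.99524/60 = 22.7332540
  S → negative
  λ: degrees = first 3 digits = 170, minutes = 25.9029; 170 + 25.9029/60 = 170.4317150
  W ⇒ negate

1. -60.163190, 177.089593
2. 62.822803, -170.165322
3. -22.733254, -170.431715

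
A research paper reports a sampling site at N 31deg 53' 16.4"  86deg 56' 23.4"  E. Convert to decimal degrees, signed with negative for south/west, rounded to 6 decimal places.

φ: 53′ + 16.4″ = 53.27333′; 31 + 53.27333/60 = 31.8878889
N ⇒ keep positive
Longitude: 56′ + 23.4″ = 56.39000′; 86 + 56.39000/60 = 86.9398333
E ⇒ keep positive

31.887889, 86.939833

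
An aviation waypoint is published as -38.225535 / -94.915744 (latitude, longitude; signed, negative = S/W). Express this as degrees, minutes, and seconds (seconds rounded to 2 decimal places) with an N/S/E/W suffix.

38°13′31.93″ S, 94°54′56.68″ W

Latitude is negative → S; |value| = 38.225535
φ: 0.225535 × 60 = 13.53210′ → 13′, remainder × 60 = 31.9260″
Longitude is negative → W; |value| = 94.915744
λ: 0.915744° → 54.94464′; 0.94464 × 60 = 56.6784″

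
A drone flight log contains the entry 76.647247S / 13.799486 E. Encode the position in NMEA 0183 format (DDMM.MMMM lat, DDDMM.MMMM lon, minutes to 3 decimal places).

7638.835,S / 01347.969,E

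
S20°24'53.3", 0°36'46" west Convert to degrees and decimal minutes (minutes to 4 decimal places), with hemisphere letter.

Latitude: 24 + 53.3/60 = 24.888333′
λ: seconds/60 = 0.76667; minutes = 36 + 0.76667 = 36.766667

20° 24.8883′ S, 0° 36.7667′ W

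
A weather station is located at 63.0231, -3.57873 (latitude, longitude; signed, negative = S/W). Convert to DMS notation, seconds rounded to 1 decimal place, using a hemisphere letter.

63°01′23.2″ N, 3°34′43.4″ W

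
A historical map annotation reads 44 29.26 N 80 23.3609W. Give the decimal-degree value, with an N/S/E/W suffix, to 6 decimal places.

Latitude: 29.26′ = 0.487667°; total 44.4876667
λ: 80 + 23.3609/60 = 80.3893483

44.487667° N, 80.389348° W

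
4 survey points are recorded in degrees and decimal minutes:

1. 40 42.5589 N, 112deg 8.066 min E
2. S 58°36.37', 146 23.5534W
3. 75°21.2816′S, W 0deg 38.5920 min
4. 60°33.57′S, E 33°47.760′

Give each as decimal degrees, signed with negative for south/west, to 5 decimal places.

1. 40.70932, 112.13443
2. -58.60617, -146.39256
3. -75.35469, -0.64320
4. -60.55950, 33.79600

Point 1:
  φ: 40 + 42.5589/60 = 40.709315
  N ⇒ keep positive
  Longitude: 8.066′ = 0.134433°; total 112.134433
  E → positive
Point 2:
  φ: 58 + 36.37/60 = 58.606167
  S ⇒ negate
  Lon: 146 + 23.5534/60 = 146.392557
  W → negative
Point 3:
  Latitude: 75 + 21.2816/60 = 75.354693
  hemisphere S, so the sign is −
  Longitude: 38.592′ = 0.643200°; total 0.643200
  W ⇒ negate
Point 4:
  Latitude: 33.57′ = 0.559500°; total 60.559500
  S ⇒ negate
  λ: 47.76′ = 0.796000°; total 33.796000
  E ⇒ keep positive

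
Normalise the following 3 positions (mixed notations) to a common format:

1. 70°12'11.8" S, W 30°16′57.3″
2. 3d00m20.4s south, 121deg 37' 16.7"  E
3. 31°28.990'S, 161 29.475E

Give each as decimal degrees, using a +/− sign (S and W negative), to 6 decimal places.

Point 1:
  φ: 70 + 12/60 + 11.8/3600 = 70.2032778
  S ⇒ negate
  λ: 16′ + 57.3″ = 16.95500′; 30 + 16.95500/60 = 30.2825833
  W → negative
Point 2:
  Latitude: 3 + 0/60 + 20.4/3600 = 3.0056667
  hemisphere S, so the sign is −
  λ: 37′ + 16.7″ = 37.27833′; 121 + 37.27833/60 = 121.6213056
  E → positive
Point 3:
  Lat: 31 + 28.99/60 = 31.4831667
  S → negative
  Lon: 29.475′ = 0.491250°; total 161.4912500
  E → positive

1. -70.203278, -30.282583
2. -3.005667, 121.621306
3. -31.483167, 161.491250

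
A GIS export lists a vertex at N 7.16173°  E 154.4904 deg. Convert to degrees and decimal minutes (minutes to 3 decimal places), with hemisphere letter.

7° 9.704′ N, 154° 29.424′ E

Latitude: 7° + 0.161730 × 60 = 7° 9.70380′
Longitude: 154° + 0.490400 × 60 = 154° 29.42400′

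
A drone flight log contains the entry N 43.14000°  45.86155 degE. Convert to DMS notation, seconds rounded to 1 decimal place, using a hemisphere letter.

Latitude: 0.140000 × 60 = 8.40000′ → 8′, remainder × 60 = 24.000″
Longitude: 0.861550 × 60 = 51.69300′ → 51′, remainder × 60 = 41.580″

43°08′24.0″ N, 45°51′41.6″ E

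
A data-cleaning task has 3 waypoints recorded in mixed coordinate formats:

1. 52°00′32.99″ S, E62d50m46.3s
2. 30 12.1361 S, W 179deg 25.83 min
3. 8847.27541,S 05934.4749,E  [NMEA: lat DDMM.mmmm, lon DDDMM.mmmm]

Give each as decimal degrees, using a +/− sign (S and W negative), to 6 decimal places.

Point 1:
  φ: 52 + 0/60 + 32.99/3600 = 52.0091639
  S ⇒ negate
  Longitude: 62° + 50/60 + 46.3/3600 = 62 + 0.833333 + 0.012861 = 62.8461944
  E → positive
Point 2:
  Latitude: 30 + 12.1361/60 = 30.2022683
  S → negative
  Lon: 179 + 25.83/60 = 179.4305000
  hemisphere W, so the sign is −
Point 3:
  Latitude: split at 2 digits → 88° and 47.27541′; 88 + 47.27541/60 = 88.7879235
  S → negative
  Longitude: split at 3 digits → 059° and 34.4749′; 59 + 34.4749/60 = 59.5745817
  E → positive

1. -52.009164, 62.846194
2. -30.202268, -179.430500
3. -88.787924, 59.574582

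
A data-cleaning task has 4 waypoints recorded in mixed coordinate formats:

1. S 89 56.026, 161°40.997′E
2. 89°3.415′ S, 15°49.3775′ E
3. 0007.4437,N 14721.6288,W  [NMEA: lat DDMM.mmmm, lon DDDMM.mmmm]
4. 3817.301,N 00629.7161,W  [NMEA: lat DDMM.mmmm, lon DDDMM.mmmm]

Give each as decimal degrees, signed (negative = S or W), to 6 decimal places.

Point 1:
  Lat: 56.026′ = 0.933767°; total 89.9337667
  S → negative
  Longitude: 161 + 40.997/60 = 161.6832833
  E → positive
Point 2:
  Lat: 3.415′ = 0.056917°; total 89.0569167
  S → negative
  λ: 49.3775′ = 0.822958°; total 15.8229583
  E → positive
Point 3:
  Latitude: degrees = first 2 digits = 0, minutes = 7.4437; 0 + 7.4437/60 = 0.1240617
  N ⇒ keep positive
  Lon: split at 3 digits → 147° and 21.6288′; 147 + 21.6288/60 = 147.3604800
  hemisphere W, so the sign is −
Point 4:
  Lat: degrees = first 2 digits = 38, minutes = 17.301; 38 + 17.301/60 = 38.2883500
  N → positive
  Longitude: degrees = first 3 digits = 6, minutes = 29.7161; 6 + 29.7161/60 = 6.4952683
  W ⇒ negate

1. -89.933767, 161.683283
2. -89.056917, 15.822958
3. 0.124062, -147.360480
4. 38.288350, -6.495268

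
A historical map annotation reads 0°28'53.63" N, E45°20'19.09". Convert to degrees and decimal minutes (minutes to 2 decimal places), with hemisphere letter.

0° 28.89′ N, 45° 20.32′ E

Lat: 28 + 53.63/60 = 28.8938′
Longitude: 20 + 19.09/60 = 20.3182′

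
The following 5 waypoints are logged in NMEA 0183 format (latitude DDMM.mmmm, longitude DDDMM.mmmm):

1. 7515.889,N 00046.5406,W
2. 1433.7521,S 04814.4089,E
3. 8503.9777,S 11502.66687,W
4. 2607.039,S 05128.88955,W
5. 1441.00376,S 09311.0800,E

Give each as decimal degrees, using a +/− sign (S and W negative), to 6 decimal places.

Point 1:
  Lat: split at 2 digits → 75° and 15.889′; 75 + 15.889/60 = 75.2648167
  N → positive
  λ: degrees = first 3 digits = 0, minutes = 46.5406; 0 + 46.5406/60 = 0.7756767
  W → negative
Point 2:
  φ: degrees = first 2 digits = 14, minutes = 33.7521; 14 + 33.7521/60 = 14.5625350
  S ⇒ negate
  λ: degrees = first 3 digits = 48, minutes = 14.4089; 48 + 14.4089/60 = 48.2401483
  E → positive
Point 3:
  Lat: split at 2 digits → 85° and 3.9777′; 85 + 3.9777/60 = 85.0662950
  S ⇒ negate
  Lon: degrees = first 3 digits = 115, minutes = 2.66687; 115 + 2.66687/60 = 115.0444478
  W ⇒ negate
Point 4:
  φ: degrees = first 2 digits = 26, minutes = 7.039; 26 + 7.039/60 = 26.1173167
  S ⇒ negate
  Longitude: split at 3 digits → 051° and 28.88955′; 51 + 28.88955/60 = 51.4814925
  W → negative
Point 5:
  Latitude: degrees = first 2 digits = 14, minutes = 41.00376; 14 + 41.00376/60 = 14.6833960
  S → negative
  λ: split at 3 digits → 093° and 11.08′; 93 + 11.08/60 = 93.1846667
  E → positive

1. 75.264817, -0.775677
2. -14.562535, 48.240148
3. -85.066295, -115.044448
4. -26.117317, -51.481493
5. -14.683396, 93.184667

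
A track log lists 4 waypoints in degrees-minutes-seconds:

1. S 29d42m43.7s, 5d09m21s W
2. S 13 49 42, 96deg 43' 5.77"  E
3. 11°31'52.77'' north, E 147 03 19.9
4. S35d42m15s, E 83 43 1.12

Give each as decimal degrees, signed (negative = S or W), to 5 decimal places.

Point 1:
  φ: 29 + 42/60 + 43.7/3600 = 29.712139
  hemisphere S, so the sign is −
  Longitude: 5° + 9/60 + 21/3600 = 5 + 0.150000 + 0.005833 = 5.155833
  hemisphere W, so the sign is −
Point 2:
  Lat: 13 + 49/60 + 42/3600 = 13.828333
  hemisphere S, so the sign is −
  Longitude: 43′ + 5.77″ = 43.09617′; 96 + 43.09617/60 = 96.718269
  E ⇒ keep positive
Point 3:
  Lat: 11° + 31/60 + 52.77/3600 = 11 + 0.516667 + 0.014658 = 11.531325
  N → positive
  Longitude: 147 + 3/60 + 19.9/3600 = 147.055528
  E ⇒ keep positive
Point 4:
  Latitude: 35° + 42/60 + 15/3600 = 35 + 0.700000 + 0.004167 = 35.704167
  S → negative
  λ: 43′ + 1.12″ = 43.01867′; 83 + 43.01867/60 = 83.716978
  E ⇒ keep positive

1. -29.71214, -5.15583
2. -13.82833, 96.71827
3. 11.53133, 147.05553
4. -35.70417, 83.71698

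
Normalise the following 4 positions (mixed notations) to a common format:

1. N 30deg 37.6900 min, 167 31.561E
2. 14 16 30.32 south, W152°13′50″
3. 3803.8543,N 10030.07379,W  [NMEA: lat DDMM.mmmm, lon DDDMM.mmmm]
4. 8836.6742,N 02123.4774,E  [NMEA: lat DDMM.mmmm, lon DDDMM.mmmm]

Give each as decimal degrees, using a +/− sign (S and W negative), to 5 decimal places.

Point 1:
  Latitude: 37.69′ = 0.628167°; total 30.628167
  N → positive
  Longitude: 167 + 31.561/60 = 167.526017
  E → positive
Point 2:
  Latitude: 14° + 16/60 + 30.32/3600 = 14 + 0.266667 + 0.008422 = 14.275089
  hemisphere S, so the sign is −
  Lon: 152° + 13/60 + 50/3600 = 152 + 0.216667 + 0.013889 = 152.230556
  hemisphere W, so the sign is −
Point 3:
  φ: degrees = first 2 digits = 38, minutes = 3.8543; 38 + 3.8543/60 = 38.064238
  N → positive
  Lon: split at 3 digits → 100° and 30.07379′; 100 + 30.07379/60 = 100.501230
  W → negative
Point 4:
  φ: degrees = first 2 digits = 88, minutes = 36.6742; 88 + 36.6742/60 = 88.611237
  N ⇒ keep positive
  Lon: degrees = first 3 digits = 21, minutes = 23.4774; 21 + 23.4774/60 = 21.391290
  E ⇒ keep positive

1. 30.62817, 167.52602
2. -14.27509, -152.23056
3. 38.06424, -100.50123
4. 88.61124, 21.39129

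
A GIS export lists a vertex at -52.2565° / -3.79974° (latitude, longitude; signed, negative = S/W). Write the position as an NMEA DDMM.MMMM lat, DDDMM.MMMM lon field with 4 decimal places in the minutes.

5215.3900,S / 00347.9844,W

Latitude is negative → S; |value| = 52.256500
Lat: minutes = (52.256500 − 52) × 60 = 15.390000
Longitude is negative → W; |value| = 3.799740
Longitude: 3° + 0.799740 × 60 = 3° 47.984400′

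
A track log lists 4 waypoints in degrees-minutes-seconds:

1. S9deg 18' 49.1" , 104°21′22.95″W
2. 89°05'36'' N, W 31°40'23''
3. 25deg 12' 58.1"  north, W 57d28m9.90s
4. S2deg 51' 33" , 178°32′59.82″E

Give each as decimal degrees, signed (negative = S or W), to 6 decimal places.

Point 1:
  Lat: 9 + 18/60 + 49.1/3600 = 9.3136389
  hemisphere S, so the sign is −
  Lon: 21′ + 22.95″ = 21.38250′; 104 + 21.38250/60 = 104.3563750
  hemisphere W, so the sign is −
Point 2:
  φ: 5′ + 36″ = 5.60000′; 89 + 5.60000/60 = 89.0933333
  N → positive
  λ: 40′ + 23″ = 40.38333′; 31 + 40.38333/60 = 31.6730556
  hemisphere W, so the sign is −
Point 3:
  Lat: 25° + 12/60 + 58.1/3600 = 25 + 0.200000 + 0.016139 = 25.2161389
  N → positive
  Longitude: 57 + 28/60 + 9.9/3600 = 57.4694167
  W ⇒ negate
Point 4:
  Latitude: 51′ + 33″ = 51.55000′; 2 + 51.55000/60 = 2.8591667
  hemisphere S, so the sign is −
  Lon: 32′ + 59.82″ = 32.99700′; 178 + 32.99700/60 = 178.5499500
  E → positive

1. -9.313639, -104.356375
2. 89.093333, -31.673056
3. 25.216139, -57.469417
4. -2.859167, 178.549950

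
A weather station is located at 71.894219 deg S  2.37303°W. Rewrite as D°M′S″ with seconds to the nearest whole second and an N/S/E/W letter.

φ: 0.894219 × 60 = 53.65314′ → 53′, remainder × 60 = 39.19″
Longitude: 0.373030 × 60 = 22.38180′ → 22′, remainder × 60 = 22.91″

71°53′39″ S, 2°22′23″ W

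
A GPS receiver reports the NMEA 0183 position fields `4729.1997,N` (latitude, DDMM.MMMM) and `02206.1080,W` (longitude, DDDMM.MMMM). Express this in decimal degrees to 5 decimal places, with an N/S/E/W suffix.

Latitude: degrees = first 2 digits = 47, minutes = 29.1997; 47 + 29.1997/60 = 47.486662
λ: split at 3 digits → 022° and 6.108′; 22 + 6.108/60 = 22.101800

47.48666° N, 22.10180° W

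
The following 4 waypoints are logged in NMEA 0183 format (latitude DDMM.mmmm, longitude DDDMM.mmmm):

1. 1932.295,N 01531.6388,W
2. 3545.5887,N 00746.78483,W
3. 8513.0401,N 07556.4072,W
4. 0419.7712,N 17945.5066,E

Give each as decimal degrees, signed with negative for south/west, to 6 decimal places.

Point 1:
  Lat: split at 2 digits → 19° and 32.295′; 19 + 32.295/60 = 19.5382500
  N ⇒ keep positive
  Lon: degrees = first 3 digits = 15, minutes = 31.6388; 15 + 31.6388/60 = 15.5273133
  W ⇒ negate
Point 2:
  φ: degrees = first 2 digits = 35, minutes = 45.5887; 35 + 45.5887/60 = 35.7598117
  N ⇒ keep positive
  λ: degrees = first 3 digits = 7, minutes = 46.78483; 7 + 46.78483/60 = 7.7797472
  hemisphere W, so the sign is −
Point 3:
  φ: split at 2 digits → 85° and 13.0401′; 85 + 13.0401/60 = 85.2173350
  N → positive
  Lon: degrees = first 3 digits = 75, minutes = 56.4072; 75 + 56.4072/60 = 75.9401200
  hemisphere W, so the sign is −
Point 4:
  Lat: split at 2 digits → 04° and 19.7712′; 4 + 19.7712/60 = 4.3295200
  N ⇒ keep positive
  Longitude: degrees = first 3 digits = 179, minutes = 45.5066; 179 + 45.5066/60 = 179.7584433
  E → positive

1. 19.538250, -15.527313
2. 35.759812, -7.779747
3. 85.217335, -75.940120
4. 4.329520, 179.758443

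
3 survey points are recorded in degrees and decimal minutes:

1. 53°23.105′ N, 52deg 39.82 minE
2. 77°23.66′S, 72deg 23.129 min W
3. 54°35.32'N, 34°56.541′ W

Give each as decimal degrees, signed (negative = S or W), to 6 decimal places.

Point 1:
  Latitude: 23.105′ = 0.385083°; total 53.3850833
  N → positive
  Lon: 52 + 39.82/60 = 52.6636667
  E → positive
Point 2:
  φ: 23.66′ = 0.394333°; total 77.3943333
  hemisphere S, so the sign is −
  λ: 72 + 23.129/60 = 72.3854833
  hemisphere W, so the sign is −
Point 3:
  φ: 35.32′ = 0.588667°; total 54.5886667
  N → positive
  Longitude: 34 + 56.541/60 = 34.9423500
  W ⇒ negate

1. 53.385083, 52.663667
2. -77.394333, -72.385483
3. 54.588667, -34.942350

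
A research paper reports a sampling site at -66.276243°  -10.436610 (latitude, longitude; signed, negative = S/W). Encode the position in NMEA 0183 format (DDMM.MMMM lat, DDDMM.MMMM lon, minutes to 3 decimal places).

6616.575,S / 01026.197,W

Latitude is negative → S; |value| = 66.276243
φ: fractional part 0.276243 → 16.57458 minutes
Longitude is negative → W; |value| = 10.436610
Longitude: 10° + 0.436610 × 60 = 10° 26.19660′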